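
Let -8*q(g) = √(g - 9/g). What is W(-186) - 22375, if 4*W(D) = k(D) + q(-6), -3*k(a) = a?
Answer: -44719/2 - 3*I*√2/64 ≈ -22360.0 - 0.066291*I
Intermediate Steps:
k(a) = -a/3
q(g) = -√(g - 9/g)/8
W(D) = -D/12 - 3*I*√2/64 (W(D) = (-D/3 - √(-6 - 9/(-6))/8)/4 = (-D/3 - √(-6 - 9*(-⅙))/8)/4 = (-D/3 - √(-6 + 3/2)/8)/4 = (-D/3 - 3*I*√2/16)/4 = -D/12 - 3*I*√2/64)
W(-186) - 22375 = (-1/12*(-186) - 3*I*√2/64) - 22375 = (31/2 - 3*I*√2/64) - 22375 = -44719/2 - 3*I*√2/64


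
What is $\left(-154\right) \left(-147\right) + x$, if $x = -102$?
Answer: $22536$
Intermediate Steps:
$\left(-154\right) \left(-147\right) + x = \left(-154\right) \left(-147\right) - 102 = 22638 - 102 = 22536$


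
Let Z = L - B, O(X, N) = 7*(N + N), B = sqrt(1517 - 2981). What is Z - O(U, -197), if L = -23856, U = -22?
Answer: -21098 - 2*I*sqrt(366) ≈ -21098.0 - 38.262*I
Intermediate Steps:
B = 2*I*sqrt(366) (B = sqrt(-1464) = 2*I*sqrt(366) ≈ 38.262*I)
O(X, N) = 14*N (O(X, N) = 7*(2*N) = 14*N)
Z = -23856 - 2*I*sqrt(366) ≈ -23856.0 - 38.262*I
Z - O(U, -197) = (-23856 - 2*I*sqrt(366)) - 14*(-197) = (-23856 - 2*I*sqrt(366)) - 1*(-2758) = (-23856 - 2*I*sqrt(366)) + 2758 = -21098 - 2*I*sqrt(366)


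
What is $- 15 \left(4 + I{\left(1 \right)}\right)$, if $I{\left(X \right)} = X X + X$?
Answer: $-90$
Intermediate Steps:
$I{\left(X \right)} = X + X^{2}$ ($I{\left(X \right)} = X^{2} + X = X + X^{2}$)
$- 15 \left(4 + I{\left(1 \right)}\right) = - 15 \left(4 + 1 \left(1 + 1\right)\right) = - 15 \left(4 + 1 \cdot 2\right) = - 15 \left(4 + 2\right) = \left(-15\right) 6 = -90$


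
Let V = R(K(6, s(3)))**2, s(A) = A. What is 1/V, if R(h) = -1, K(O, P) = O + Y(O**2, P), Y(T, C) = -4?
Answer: 1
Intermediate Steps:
K(O, P) = -4 + O (K(O, P) = O - 4 = -4 + O)
V = 1 (V = (-1)**2 = 1)
1/V = 1/1 = 1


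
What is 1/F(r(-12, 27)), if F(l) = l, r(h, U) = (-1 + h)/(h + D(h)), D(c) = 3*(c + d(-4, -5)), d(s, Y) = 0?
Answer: 48/13 ≈ 3.6923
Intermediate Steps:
D(c) = 3*c (D(c) = 3*(c + 0) = 3*c)
r(h, U) = (-1 + h)/(4*h) (r(h, U) = (-1 + h)/(h + 3*h) = (-1 + h)/((4*h)) = (-1 + h)*(1/(4*h)) = (-1 + h)/(4*h))
1/F(r(-12, 27)) = 1/((¼)*(-1 - 12)/(-12)) = 1/((¼)*(-1/12)*(-13)) = 1/(13/48) = 48/13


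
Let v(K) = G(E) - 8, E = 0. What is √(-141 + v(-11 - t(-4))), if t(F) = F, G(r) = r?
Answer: I*√149 ≈ 12.207*I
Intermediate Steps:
v(K) = -8 (v(K) = 0 - 8 = -8)
√(-141 + v(-11 - t(-4))) = √(-141 - 8) = √(-149) = I*√149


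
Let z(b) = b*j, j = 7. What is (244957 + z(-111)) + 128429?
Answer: 372609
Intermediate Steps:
z(b) = 7*b (z(b) = b*7 = 7*b)
(244957 + z(-111)) + 128429 = (244957 + 7*(-111)) + 128429 = (244957 - 777) + 128429 = 244180 + 128429 = 372609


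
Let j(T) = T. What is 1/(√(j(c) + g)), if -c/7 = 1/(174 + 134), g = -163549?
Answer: -2*I*√8795303/2398719 ≈ -0.0024727*I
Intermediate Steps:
c = -1/44 (c = -7/(174 + 134) = -7/308 = -7*1/308 = -1/44 ≈ -0.022727)
1/(√(j(c) + g)) = 1/(√(-1/44 - 163549)) = 1/(√(-7196157/44)) = 1/(3*I*√8795303/22) = -2*I*√8795303/2398719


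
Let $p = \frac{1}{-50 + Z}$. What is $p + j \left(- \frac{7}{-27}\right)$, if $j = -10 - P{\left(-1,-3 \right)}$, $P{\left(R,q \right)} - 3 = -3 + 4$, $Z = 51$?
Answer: $- \frac{71}{27} \approx -2.6296$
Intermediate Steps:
$p = 1$ ($p = \frac{1}{-50 + 51} = 1^{-1} = 1$)
$P{\left(R,q \right)} = 4$ ($P{\left(R,q \right)} = 3 + \left(-3 + 4\right) = 3 + 1 = 4$)
$j = -14$ ($j = -10 - 4 = -14$)
$p + j \left(- \frac{7}{-27}\right) = 1 - 14 \left(- \frac{7}{-27}\right) = 1 - 14 \left(\left(-7\right) \left(- \frac{1}{27}\right)\right) = 1 - \frac{98}{27} = - \frac{71}{27}$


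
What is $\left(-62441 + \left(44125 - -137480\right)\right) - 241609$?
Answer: $-122445$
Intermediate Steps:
$\left(-62441 + \left(44125 - -137480\right)\right) - 241609 = \left(-62441 + \left(44125 + 137480\right)\right) - 241609 = \left(-62441 + 181605\right) - 241609 = 119164 - 241609 = -122445$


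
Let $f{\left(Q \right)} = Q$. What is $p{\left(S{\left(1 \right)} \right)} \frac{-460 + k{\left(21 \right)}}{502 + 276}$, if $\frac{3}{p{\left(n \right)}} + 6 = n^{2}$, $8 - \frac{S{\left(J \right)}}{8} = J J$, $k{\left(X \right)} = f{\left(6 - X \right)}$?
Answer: $- \frac{285}{487028} \approx -0.00058518$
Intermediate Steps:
$k{\left(X \right)} = 6 - X$
$S{\left(J \right)} = 64 - 8 J^{2}$ ($S{\left(J \right)} = 64 - 8 J J = 64 - 8 J^{2}$)
$p{\left(n \right)} = \frac{3}{-6 + n^{2}}$
$p{\left(S{\left(1 \right)} \right)} \frac{-460 + k{\left(21 \right)}}{502 + 276} = \frac{3}{-6 + \left(64 - 8 \cdot 1^{2}\right)^{2}} \frac{-460 + \left(6 - 21\right)}{502 + 276} = \frac{3}{-6 + \left(64 - 8\right)^{2}} \frac{-460 + \left(6 - 21\right)}{778} = \frac{3}{-6 + \left(64 - 8\right)^{2}} \left(-460 - 15\right) \frac{1}{778} = \frac{3}{-6 + 56^{2}} \left(\left(-475\right) \frac{1}{778}\right) = \frac{3}{-6 + 3136} \left(- \frac{475}{778}\right) = \frac{3}{3130} \left(- \frac{475}{778}\right) = - \frac{285}{487028}$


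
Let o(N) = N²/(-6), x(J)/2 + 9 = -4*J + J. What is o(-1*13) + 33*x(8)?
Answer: -13237/6 ≈ -2206.2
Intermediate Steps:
x(J) = -18 - 6*J (x(J) = -18 + 2*(-4*J + J) = -18 + 2*(-3*J) = -18 - 6*J)
o(N) = -N²/6
o(-1*13) + 33*x(8) = -(-1*13)²/6 + 33*(-18 - 6*8) = -⅙*(-13)² + 33*(-18 - 48) = -⅙*169 + 33*(-66) = -169/6 - 2178 = -13237/6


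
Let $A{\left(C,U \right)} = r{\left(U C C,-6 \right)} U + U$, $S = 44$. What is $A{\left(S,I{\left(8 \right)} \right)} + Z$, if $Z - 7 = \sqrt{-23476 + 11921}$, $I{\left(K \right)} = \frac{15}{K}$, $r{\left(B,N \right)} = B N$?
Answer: $- \frac{326629}{8} + i \sqrt{11555} \approx -40829.0 + 107.49 i$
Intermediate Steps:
$A{\left(C,U \right)} = U - 6 C^{2} U^{2}$ ($A{\left(C,U \right)} = U C C \left(-6\right) U + U = C U C \left(-6\right) U + U = U C^{2} \left(-6\right) U + U = - 6 U C^{2} U + U = - 6 C^{2} U^{2} + U = U - 6 C^{2} U^{2}$)
$Z = 7 + i \sqrt{11555}$ ($Z = 7 + \sqrt{-23476 + 11921} = 7 + \sqrt{-11555} = 7 + i \sqrt{11555} \approx 7.0 + 107.49 i$)
$A{\left(S,I{\left(8 \right)} \right)} + Z = \frac{15}{8} \left(1 - 6 \cdot \frac{15}{8} \cdot 44^{2}\right) + \left(7 + i \sqrt{11555}\right) = 15 \cdot \frac{1}{8} \left(1 - 6 \cdot 15 \cdot \frac{1}{8} \cdot 1936\right) + \left(7 + i \sqrt{11555}\right) = \frac{15 \left(1 - \frac{45}{4} \cdot 1936\right)}{8} + \left(7 + i \sqrt{11555}\right) = \frac{15 \left(1 - 21780\right)}{8} + \left(7 + i \sqrt{11555}\right) = \frac{15}{8} \left(-21779\right) + \left(7 + i \sqrt{11555}\right) = - \frac{326685}{8} + \left(7 + i \sqrt{11555}\right) = - \frac{326629}{8} + i \sqrt{11555}$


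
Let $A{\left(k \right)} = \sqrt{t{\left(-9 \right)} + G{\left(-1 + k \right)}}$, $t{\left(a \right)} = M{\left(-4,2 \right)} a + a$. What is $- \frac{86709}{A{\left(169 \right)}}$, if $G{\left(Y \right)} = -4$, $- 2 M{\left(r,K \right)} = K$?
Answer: $\frac{86709 i}{2} \approx 43355.0 i$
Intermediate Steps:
$M{\left(r,K \right)} = - \frac{K}{2}$
$t{\left(a \right)} = 0$ ($t{\left(a \right)} = \left(- \frac{1}{2}\right) 2 a + a = - a + a = 0$)
$A{\left(k \right)} = 2 i$ ($A{\left(k \right)} = \sqrt{0 - 4} = \sqrt{-4} = 2 i$)
$- \frac{86709}{A{\left(169 \right)}} = - \frac{86709}{2 i} = - 86709 \left(- \frac{i}{2}\right) = \frac{86709 i}{2}$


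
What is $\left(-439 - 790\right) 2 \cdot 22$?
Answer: $-54076$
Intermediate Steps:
$\left(-439 - 790\right) 2 \cdot 22 = \left(-439 - 790\right) 44 = \left(-1229\right) 44 = -54076$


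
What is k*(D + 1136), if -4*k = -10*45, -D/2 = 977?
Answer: -92025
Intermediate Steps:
D = -1954 (D = -2*977 = -1954)
k = 225/2 (k = -(-5)*45/2 = -¼*(-450) = 225/2 ≈ 112.50)
k*(D + 1136) = 225*(-1954 + 1136)/2 = (225/2)*(-818) = -92025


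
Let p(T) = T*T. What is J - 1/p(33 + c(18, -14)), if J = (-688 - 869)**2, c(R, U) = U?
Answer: 875153888/361 ≈ 2.4242e+6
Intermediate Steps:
p(T) = T**2
J = 2424249 (J = (-1557)**2 = 2424249)
J - 1/p(33 + c(18, -14)) = 2424249 - 1/((33 - 14)**2) = 2424249 - 1/(19**2) = 2424249 - 1/361 = 875153888/361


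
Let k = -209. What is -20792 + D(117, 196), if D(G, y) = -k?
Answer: -20583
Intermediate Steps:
D(G, y) = 209 (D(G, y) = -1*(-209) = 209)
-20792 + D(117, 196) = -20792 + 209 = -20583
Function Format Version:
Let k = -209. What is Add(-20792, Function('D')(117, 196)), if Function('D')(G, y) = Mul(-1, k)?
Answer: -20583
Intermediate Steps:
Function('D')(G, y) = 209 (Function('D')(G, y) = Mul(-1, -209) = 209)
Add(-20792, Function('D')(117, 196)) = Add(-20792, 209) = -20583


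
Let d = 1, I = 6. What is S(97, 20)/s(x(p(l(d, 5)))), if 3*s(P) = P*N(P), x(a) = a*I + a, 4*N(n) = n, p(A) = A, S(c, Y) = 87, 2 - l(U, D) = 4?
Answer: 261/49 ≈ 5.3265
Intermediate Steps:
l(U, D) = -2 (l(U, D) = 2 - 1*4 = 2 - 4 = -2)
N(n) = n/4
x(a) = 7*a (x(a) = a*6 + a = 6*a + a = 7*a)
s(P) = P²/12 (s(P) = (P*(P/4))/3 = (P²/4)/3 = P²/12)
S(97, 20)/s(x(p(l(d, 5)))) = 87/(((7*(-2))²/12)) = 87/(((1/12)*(-14)²)) = 87/(((1/12)*196)) = 87/(49/3) = 87*(3/49) = 261/49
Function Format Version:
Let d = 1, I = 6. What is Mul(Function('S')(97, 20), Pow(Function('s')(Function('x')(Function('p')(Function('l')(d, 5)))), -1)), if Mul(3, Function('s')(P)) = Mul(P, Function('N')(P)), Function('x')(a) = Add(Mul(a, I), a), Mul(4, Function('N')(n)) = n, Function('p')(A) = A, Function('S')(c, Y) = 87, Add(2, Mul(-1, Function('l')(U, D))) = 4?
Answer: Rational(261, 49) ≈ 5.3265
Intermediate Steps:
Function('l')(U, D) = -2 (Function('l')(U, D) = Add(2, Mul(-1, 4)) = Add(2, -4) = -2)
Function('N')(n) = Mul(Rational(1, 4), n)
Function('x')(a) = Mul(7, a) (Function('x')(a) = Add(Mul(a, 6), a) = Add(Mul(6, a), a) = Mul(7, a))
Function('s')(P) = Mul(Rational(1, 12), Pow(P, 2)) (Function('s')(P) = Mul(Rational(1, 3), Mul(P, Mul(Rational(1, 4), P))) = Mul(Rational(1, 3), Mul(Rational(1, 4), Pow(P, 2))) = Mul(Rational(1, 12), Pow(P, 2)))
Mul(Function('S')(97, 20), Pow(Function('s')(Function('x')(Function('p')(Function('l')(d, 5)))), -1)) = Mul(87, Pow(Mul(Rational(1, 12), Pow(Mul(7, -2), 2)), -1)) = Mul(87, Pow(Mul(Rational(1, 12), Pow(-14, 2)), -1)) = Mul(87, Pow(Mul(Rational(1, 12), 196), -1)) = Mul(87, Pow(Rational(49, 3), -1)) = Mul(87, Rational(3, 49)) = Rational(261, 49)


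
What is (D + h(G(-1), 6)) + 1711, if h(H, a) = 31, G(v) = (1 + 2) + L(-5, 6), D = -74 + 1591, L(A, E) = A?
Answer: 3259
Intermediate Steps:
D = 1517
G(v) = -2 (G(v) = (1 + 2) - 5 = 3 - 5 = -2)
(D + h(G(-1), 6)) + 1711 = (1517 + 31) + 1711 = 1548 + 1711 = 3259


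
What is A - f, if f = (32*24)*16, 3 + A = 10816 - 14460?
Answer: -15935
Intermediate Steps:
A = -3647 (A = -3 + (10816 - 14460) = -3 - 3644 = -3647)
f = 12288 (f = 768*16 = 12288)
A - f = -3647 - 1*12288 = -3647 - 12288 = -15935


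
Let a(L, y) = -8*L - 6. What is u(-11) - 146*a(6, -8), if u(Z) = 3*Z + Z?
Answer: 7840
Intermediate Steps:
a(L, y) = -6 - 8*L
u(Z) = 4*Z
u(-11) - 146*a(6, -8) = 4*(-11) - 146*(-6 - 8*6) = -44 - 146*(-6 - 48) = -44 - 146*(-54) = -44 + 7884 = 7840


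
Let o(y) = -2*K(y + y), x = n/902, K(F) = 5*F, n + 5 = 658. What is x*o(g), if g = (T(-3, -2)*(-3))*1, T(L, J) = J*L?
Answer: 117540/451 ≈ 260.62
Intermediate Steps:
n = 653 (n = -5 + 658 = 653)
x = 653/902 ≈ 0.72395
g = -18 (g = (-2*(-3)*(-3))*1 = (6*(-3))*1 = -18*1 = -18)
o(y) = -20*y (o(y) = -10*(y + y) = -10*2*y = -20*y)
x*o(g) = 653*(-20*(-18))/902 = (653/902)*360 = 117540/451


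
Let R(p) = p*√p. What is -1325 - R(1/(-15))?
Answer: -1325 + I*√15/225 ≈ -1325.0 + 0.017213*I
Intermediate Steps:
R(p) = p^(3/2)
-1325 - R(1/(-15)) = -1325 - (1/(-15))^(3/2) = -1325 - (-1/15)^(3/2) = -1325 - (-1)*I*√15/225 = -1325 + I*√15/225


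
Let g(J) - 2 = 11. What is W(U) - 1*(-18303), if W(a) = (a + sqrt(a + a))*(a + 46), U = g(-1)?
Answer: 19070 + 59*sqrt(26) ≈ 19371.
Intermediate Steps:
g(J) = 13 (g(J) = 2 + 11 = 13)
U = 13
W(a) = (46 + a)*(a + sqrt(2)*sqrt(a)) (W(a) = (a + sqrt(2*a))*(46 + a) = (a + sqrt(2)*sqrt(a))*(46 + a) = (46 + a)*(a + sqrt(2)*sqrt(a)))
W(U) - 1*(-18303) = (13**2 + 46*13 + sqrt(2)*13**(3/2) + 46*sqrt(2)*sqrt(13)) - 1*(-18303) = (169 + 598 + sqrt(2)*(13*sqrt(13)) + 46*sqrt(26)) + 18303 = (169 + 598 + 13*sqrt(26) + 46*sqrt(26)) + 18303 = (767 + 59*sqrt(26)) + 18303 = 19070 + 59*sqrt(26)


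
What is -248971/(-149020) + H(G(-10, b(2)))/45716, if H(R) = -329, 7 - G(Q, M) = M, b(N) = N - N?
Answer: 708308166/425787395 ≈ 1.6635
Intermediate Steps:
b(N) = 0
G(Q, M) = 7 - M
-248971/(-149020) + H(G(-10, b(2)))/45716 = -248971/(-149020) - 329/45716 = -248971*(-1/149020) - 329*1/45716 = 248971/149020 - 329/45716 = 708308166/425787395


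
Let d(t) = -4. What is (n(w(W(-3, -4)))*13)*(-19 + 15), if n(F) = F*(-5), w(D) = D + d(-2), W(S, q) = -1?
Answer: -1300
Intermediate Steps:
w(D) = -4 + D (w(D) = D - 4 = -4 + D)
n(F) = -5*F
(n(w(W(-3, -4)))*13)*(-19 + 15) = (-5*(-4 - 1)*13)*(-19 + 15) = (-5*(-5)*13)*(-4) = (25*13)*(-4) = 325*(-4) = -1300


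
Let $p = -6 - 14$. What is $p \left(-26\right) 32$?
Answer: $16640$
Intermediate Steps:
$p = -20$
$p \left(-26\right) 32 = \left(-20\right) \left(-26\right) 32 = 520 \cdot 32 = 16640$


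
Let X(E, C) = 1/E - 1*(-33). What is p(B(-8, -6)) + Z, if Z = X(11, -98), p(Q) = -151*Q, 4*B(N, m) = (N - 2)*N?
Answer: -32856/11 ≈ -2986.9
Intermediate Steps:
B(N, m) = N*(-2 + N)/4 (B(N, m) = ((N - 2)*N)/4 = ((-2 + N)*N)/4 = (N*(-2 + N))/4 = N*(-2 + N)/4)
X(E, C) = 33 + 1/E (X(E, C) = 1/E + 33 = 33 + 1/E)
Z = 364/11 (Z = 33 + 1/11 = 364/11 ≈ 33.091)
p(B(-8, -6)) + Z = -151*(-8)*(-2 - 8)/4 + 364/11 = -151*(-8)*(-10)/4 + 364/11 = -151*20 + 364/11 = -3020 + 364/11 = -32856/11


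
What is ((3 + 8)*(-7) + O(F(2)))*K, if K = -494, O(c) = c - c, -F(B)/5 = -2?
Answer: 38038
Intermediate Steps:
F(B) = 10 (F(B) = -5*(-2) = 10)
O(c) = 0
((3 + 8)*(-7) + O(F(2)))*K = ((3 + 8)*(-7) + 0)*(-494) = (11*(-7) + 0)*(-494) = (-77 + 0)*(-494) = -77*(-494) = 38038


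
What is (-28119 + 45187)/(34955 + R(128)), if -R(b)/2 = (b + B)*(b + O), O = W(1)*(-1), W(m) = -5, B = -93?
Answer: 17068/25645 ≈ 0.66555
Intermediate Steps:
O = 5 (O = -5*(-1) = 5)
R(b) = -2*(-93 + b)*(5 + b) (R(b) = -2*(b - 93)*(b + 5) = -2*(-93 + b)*(5 + b))
(-28119 + 45187)/(34955 + R(128)) = (-28119 + 45187)/(34955 + (930 - 2*128² + 176*128)) = 17068/(34955 + (930 - 2*16384 + 22528)) = 17068/(34955 + (930 - 32768 + 22528)) = 17068/(34955 - 9310) = 17068/25645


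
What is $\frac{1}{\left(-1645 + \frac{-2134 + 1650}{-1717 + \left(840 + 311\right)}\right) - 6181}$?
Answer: $- \frac{283}{2214516} \approx -0.00012779$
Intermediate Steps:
$\frac{1}{\left(-1645 + \frac{-2134 + 1650}{-1717 + \left(840 + 311\right)}\right) - 6181} = \frac{1}{\left(-1645 - \frac{484}{-1717 + 1151}\right) - 6181} = \frac{1}{\left(-1645 - \frac{484}{-566}\right) - 6181} = \frac{1}{\left(-1645 - - \frac{242}{283}\right) - 6181} = \frac{1}{\left(-1645 + \frac{242}{283}\right) - 6181} = \frac{1}{- \frac{465293}{283} - 6181} = \frac{1}{- \frac{2214516}{283}} = - \frac{283}{2214516}$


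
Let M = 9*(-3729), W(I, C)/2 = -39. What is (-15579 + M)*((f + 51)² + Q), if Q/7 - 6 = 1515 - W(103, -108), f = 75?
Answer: -1330170660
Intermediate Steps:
W(I, C) = -78 (W(I, C) = 2*(-39) = -78)
M = -33561
Q = 11193 (Q = 42 + 7*(1515 - 1*(-78)) = 42 + 7*(1515 + 78) = 42 + 7*1593 = 42 + 11151 = 11193)
(-15579 + M)*((f + 51)² + Q) = (-15579 - 33561)*((75 + 51)² + 11193) = -49140*(126² + 11193) = -49140*(15876 + 11193) = -49140*27069 = -1330170660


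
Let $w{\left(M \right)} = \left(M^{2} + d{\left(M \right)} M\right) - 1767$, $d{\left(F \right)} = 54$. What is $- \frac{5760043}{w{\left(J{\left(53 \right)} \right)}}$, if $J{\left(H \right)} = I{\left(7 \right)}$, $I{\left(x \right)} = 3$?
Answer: $\frac{5760043}{1596} \approx 3609.1$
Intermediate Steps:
$J{\left(H \right)} = 3$
$w{\left(M \right)} = -1767 + M^{2} + 54 M$ ($w{\left(M \right)} = \left(M^{2} + 54 M\right) - 1767 = -1767 + M^{2} + 54 M$)
$- \frac{5760043}{w{\left(J{\left(53 \right)} \right)}} = - \frac{5760043}{-1767 + 3^{2} + 54 \cdot 3} = - \frac{5760043}{-1767 + 9 + 162} = - \frac{5760043}{-1596} = \left(-5760043\right) \left(- \frac{1}{1596}\right) = \frac{5760043}{1596}$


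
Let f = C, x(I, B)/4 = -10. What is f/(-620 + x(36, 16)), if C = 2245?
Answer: -449/132 ≈ -3.4015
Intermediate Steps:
x(I, B) = -40 (x(I, B) = 4*(-10) = -40)
f = 2245
f/(-620 + x(36, 16)) = 2245/(-620 - 40) = 2245/(-660) = 2245*(-1/660) = -449/132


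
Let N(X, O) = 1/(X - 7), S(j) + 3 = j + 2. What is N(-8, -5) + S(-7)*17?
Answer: -2041/15 ≈ -136.07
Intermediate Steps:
S(j) = -1 + j (S(j) = -3 + (j + 2) = -3 + (2 + j) = -1 + j)
N(X, O) = 1/(-7 + X)
N(-8, -5) + S(-7)*17 = 1/(-7 - 8) + (-1 - 7)*17 = 1/(-15) - 8*17 = -1/15 - 136 = -2041/15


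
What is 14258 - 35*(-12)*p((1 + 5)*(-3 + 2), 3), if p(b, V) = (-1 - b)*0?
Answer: 14258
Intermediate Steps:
p(b, V) = 0
14258 - 35*(-12)*p((1 + 5)*(-3 + 2), 3) = 14258 - 35*(-12)*0 = 14258 - (-420)*0 = 14258 - 1*0 = 14258 + 0 = 14258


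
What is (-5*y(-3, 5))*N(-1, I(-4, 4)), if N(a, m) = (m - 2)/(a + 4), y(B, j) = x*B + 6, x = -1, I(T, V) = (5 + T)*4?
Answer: -30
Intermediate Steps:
I(T, V) = 20 + 4*T
y(B, j) = 6 - B (y(B, j) = -B + 6 = 6 - B)
N(a, m) = (-2 + m)/(4 + a)
(-5*y(-3, 5))*N(-1, I(-4, 4)) = (-5*(6 - 1*(-3)))*((-2 + (20 + 4*(-4)))/(4 - 1)) = (-5*(6 + 3))*((-2 + (20 - 16))/3) = (-5*9)*((-2 + 4)/3) = -15*2 = -45*⅔ = -30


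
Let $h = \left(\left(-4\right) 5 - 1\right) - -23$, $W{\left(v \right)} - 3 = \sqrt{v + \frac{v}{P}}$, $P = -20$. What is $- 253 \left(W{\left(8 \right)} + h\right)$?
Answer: $-1265 - \frac{253 \sqrt{190}}{5} \approx -1962.5$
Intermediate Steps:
$W{\left(v \right)} = 3 + \frac{\sqrt{95} \sqrt{v}}{10}$ ($W{\left(v \right)} = 3 + \sqrt{v + \frac{v}{-20}} = 3 + \sqrt{v + v \left(- \frac{1}{20}\right)} = 3 + \sqrt{v - \frac{v}{20}} = 3 + \sqrt{\frac{19 v}{20}} = 3 + \frac{\sqrt{95} \sqrt{v}}{10}$)
$h = 2$ ($h = \left(-20 - 1\right) + 23 = -21 + 23 = 2$)
$- 253 \left(W{\left(8 \right)} + h\right) = - 253 \left(\left(3 + \frac{\sqrt{95} \sqrt{8}}{10}\right) + 2\right) = - 253 \left(\left(3 + \frac{\sqrt{95} \cdot 2 \sqrt{2}}{10}\right) + 2\right) = - 253 \left(\left(3 + \frac{\sqrt{190}}{5}\right) + 2\right) = - 253 \left(5 + \frac{\sqrt{190}}{5}\right) = -1265 - \frac{253 \sqrt{190}}{5}$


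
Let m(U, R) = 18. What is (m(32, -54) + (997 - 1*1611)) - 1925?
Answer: -2521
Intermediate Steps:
(m(32, -54) + (997 - 1*1611)) - 1925 = (18 + (997 - 1*1611)) - 1925 = (18 + (997 - 1611)) - 1925 = (18 - 614) - 1925 = -596 - 1925 = -2521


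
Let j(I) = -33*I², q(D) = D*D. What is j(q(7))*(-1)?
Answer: 79233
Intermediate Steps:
q(D) = D²
j(q(7))*(-1) = -33*(7²)²*(-1) = -33*49²*(-1) = -33*2401*(-1) = -79233*(-1) = 79233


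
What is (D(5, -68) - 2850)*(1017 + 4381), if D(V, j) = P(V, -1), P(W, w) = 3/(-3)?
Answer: -15389698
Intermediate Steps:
P(W, w) = -1 (P(W, w) = 3*(-⅓) = -1)
D(V, j) = -1
(D(5, -68) - 2850)*(1017 + 4381) = (-1 - 2850)*(1017 + 4381) = -2851*5398 = -15389698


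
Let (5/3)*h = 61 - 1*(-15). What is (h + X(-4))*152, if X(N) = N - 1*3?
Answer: 29336/5 ≈ 5867.2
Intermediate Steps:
h = 228/5 (h = 3*(61 - 1*(-15))/5 = 3*(61 + 15)/5 = (⅗)*76 = 228/5 ≈ 45.600)
X(N) = -3 + N (X(N) = N - 3 = -3 + N)
(h + X(-4))*152 = (228/5 + (-3 - 4))*152 = (228/5 - 7)*152 = (193/5)*152 = 29336/5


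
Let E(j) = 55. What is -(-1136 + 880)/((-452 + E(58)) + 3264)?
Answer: 256/2867 ≈ 0.089292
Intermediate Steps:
-(-1136 + 880)/((-452 + E(58)) + 3264) = -(-1136 + 880)/((-452 + 55) + 3264) = -(-256)/(-397 + 3264) = -(-256)/2867 = -1*(-256/2867) = 256/2867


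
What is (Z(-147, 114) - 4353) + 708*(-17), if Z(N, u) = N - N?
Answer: -16389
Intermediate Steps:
Z(N, u) = 0
(Z(-147, 114) - 4353) + 708*(-17) = (0 - 4353) + 708*(-17) = -4353 - 12036 = -16389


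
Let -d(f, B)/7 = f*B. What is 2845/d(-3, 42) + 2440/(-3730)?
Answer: 845977/328986 ≈ 2.5715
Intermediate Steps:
d(f, B) = -7*B*f (d(f, B) = -7*f*B = -7*B*f)
2845/d(-3, 42) + 2440/(-3730) = 2845/((-7*42*(-3))) + 2440/(-3730) = 2845/882 + 2440*(-1/3730) = 2845*(1/882) - 244/373 = 2845/882 - 244/373 = 845977/328986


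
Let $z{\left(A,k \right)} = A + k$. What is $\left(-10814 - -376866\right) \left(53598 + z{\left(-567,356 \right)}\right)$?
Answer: $19542418124$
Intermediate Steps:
$\left(-10814 - -376866\right) \left(53598 + z{\left(-567,356 \right)}\right) = \left(-10814 - -376866\right) \left(53598 + \left(-567 + 356\right)\right) = \left(-10814 + 376866\right) \left(53598 - 211\right) = 366052 \cdot 53387 = 19542418124$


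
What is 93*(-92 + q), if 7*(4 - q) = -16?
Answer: -55800/7 ≈ -7971.4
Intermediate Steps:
q = 44/7 (q = 4 - ⅐*(-16) = 4 + 16/7 = 44/7 ≈ 6.2857)
93*(-92 + q) = 93*(-92 + 44/7) = 93*(-600/7) = -55800/7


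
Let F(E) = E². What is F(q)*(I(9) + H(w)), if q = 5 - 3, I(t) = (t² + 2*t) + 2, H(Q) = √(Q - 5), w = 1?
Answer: 404 + 8*I ≈ 404.0 + 8.0*I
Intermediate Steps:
H(Q) = √(-5 + Q)
I(t) = 2 + t² + 2*t
q = 2
F(q)*(I(9) + H(w)) = 2²*((2 + 9² + 2*9) + √(-5 + 1)) = 4*((2 + 81 + 18) + √(-4)) = 4*(101 + 2*I) = 404 + 8*I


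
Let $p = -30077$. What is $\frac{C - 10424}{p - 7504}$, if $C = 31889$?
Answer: $- \frac{7155}{12527} \approx -0.57117$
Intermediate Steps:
$\frac{C - 10424}{p - 7504} = \frac{31889 - 10424}{-30077 - 7504} = \frac{21465}{-37581} = 21465 \left(- \frac{1}{37581}\right) = - \frac{7155}{12527}$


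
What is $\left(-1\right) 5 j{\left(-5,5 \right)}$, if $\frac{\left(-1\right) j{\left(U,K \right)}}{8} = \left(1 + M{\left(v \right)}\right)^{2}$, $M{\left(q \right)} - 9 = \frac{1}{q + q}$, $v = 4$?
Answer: $\frac{32805}{8} \approx 4100.6$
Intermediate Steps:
$M{\left(q \right)} = 9 + \frac{1}{2 q}$ ($M{\left(q \right)} = 9 + \frac{1}{q + q} = 9 + \frac{1}{2 q}$)
$j{\left(U,K \right)} = - \frac{6561}{8}$ ($j{\left(U,K \right)} = - 8 \left(1 + \left(9 + \frac{1}{2 \cdot 4}\right)\right)^{2} = - 8 \left(1 + \left(9 + \frac{1}{2} \cdot \frac{1}{4}\right)\right)^{2} = - 8 \left(1 + \left(9 + \frac{1}{8}\right)\right)^{2} = - 8 \left(1 + \frac{73}{8}\right)^{2} = - 8 \left(\frac{81}{8}\right)^{2} = \left(-8\right) \frac{6561}{64} = - \frac{6561}{8}$)
$\left(-1\right) 5 j{\left(-5,5 \right)} = \left(-1\right) 5 \left(- \frac{6561}{8}\right) = \left(-5\right) \left(- \frac{6561}{8}\right) = \frac{32805}{8}$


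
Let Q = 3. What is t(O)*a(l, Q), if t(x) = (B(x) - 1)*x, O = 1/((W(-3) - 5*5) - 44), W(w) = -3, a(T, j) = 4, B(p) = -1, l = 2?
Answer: ⅑ ≈ 0.11111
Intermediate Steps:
O = -1/72 (O = 1/((-3 - 5*5) - 44) = 1/((-3 - 25) - 44) = 1/(-28 - 44) = 1/(-72) = -1/72 ≈ -0.013889)
t(x) = -2*x (t(x) = (-1 - 1)*x = -2*x)
t(O)*a(l, Q) = -2*(-1/72)*4 = (1/36)*4 = ⅑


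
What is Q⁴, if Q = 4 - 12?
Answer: 4096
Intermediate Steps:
Q = -8
Q⁴ = (-8)⁴ = 4096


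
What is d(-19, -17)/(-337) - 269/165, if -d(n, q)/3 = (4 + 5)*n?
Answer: -175298/55605 ≈ -3.1526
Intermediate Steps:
d(n, q) = -27*n (d(n, q) = -3*(4 + 5)*n = -27*n)
d(-19, -17)/(-337) - 269/165 = -27*(-19)/(-337) - 269/165 = 513*(-1/337) - 269*1/165 = -513/337 - 269/165 = -175298/55605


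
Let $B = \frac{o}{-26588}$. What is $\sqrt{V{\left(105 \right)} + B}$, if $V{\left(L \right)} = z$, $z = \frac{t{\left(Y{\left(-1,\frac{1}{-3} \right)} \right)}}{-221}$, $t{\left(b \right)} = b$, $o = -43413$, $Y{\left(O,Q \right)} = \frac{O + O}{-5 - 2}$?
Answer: $\frac{\sqrt{8262023315}}{71162} \approx 1.2773$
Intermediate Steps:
$Y{\left(O,Q \right)} = - \frac{2 O}{7}$ ($Y{\left(O,Q \right)} = \frac{2 O}{-7} = 2 O \left(- \frac{1}{7}\right) = - \frac{2 O}{7}$)
$z = - \frac{2}{1547}$ ($z = \frac{\left(- \frac{2}{7}\right) \left(-1\right)}{-221} = \frac{2}{7} \left(- \frac{1}{221}\right) = - \frac{2}{1547} \approx -0.0012928$)
$V{\left(L \right)} = - \frac{2}{1547}$
$B = \frac{43413}{26588}$ ($B = - \frac{43413}{-26588} = \left(-43413\right) \left(- \frac{1}{26588}\right) = \frac{43413}{26588} \approx 1.6328$)
$\sqrt{V{\left(105 \right)} + B} = \sqrt{- \frac{2}{1547} + \frac{43413}{26588}} = \sqrt{\frac{3947455}{2419508}} = \frac{\sqrt{8262023315}}{71162}$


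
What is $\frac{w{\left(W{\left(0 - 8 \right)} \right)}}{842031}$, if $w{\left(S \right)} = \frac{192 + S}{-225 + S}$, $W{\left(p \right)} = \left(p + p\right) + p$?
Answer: $- \frac{56}{69888573} \approx -8.0128 \cdot 10^{-7}$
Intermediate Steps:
$W{\left(p \right)} = 3 p$ ($W{\left(p \right)} = 2 p + p = 3 p$)
$w{\left(S \right)} = \frac{192 + S}{-225 + S}$
$\frac{w{\left(W{\left(0 - 8 \right)} \right)}}{842031} = \frac{\frac{1}{-225 + 3 \left(0 - 8\right)} \left(192 + 3 \left(0 - 8\right)\right)}{842031} = \frac{192 + 3 \left(-8\right)}{-225 + 3 \left(-8\right)} \frac{1}{842031} = \frac{192 - 24}{-225 - 24} \cdot \frac{1}{842031} = \frac{1}{-249} \cdot 168 \cdot \frac{1}{842031} = \left(- \frac{1}{249}\right) 168 \cdot \frac{1}{842031} = \left(- \frac{56}{83}\right) \frac{1}{842031} = - \frac{56}{69888573}$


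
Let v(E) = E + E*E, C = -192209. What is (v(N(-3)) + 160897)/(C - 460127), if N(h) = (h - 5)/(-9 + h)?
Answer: -1448083/5871024 ≈ -0.24665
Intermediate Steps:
N(h) = (-5 + h)/(-9 + h)
v(E) = E + E²
(v(N(-3)) + 160897)/(C - 460127) = (((-5 - 3)/(-9 - 3))*(1 + (-5 - 3)/(-9 - 3)) + 160897)/(-192209 - 460127) = ((-8/(-12))*(1 - 8/(-12)) + 160897)/(-652336) = ((-1/12*(-8))*(1 - 1/12*(-8)) + 160897)*(-1/652336) = (2*(1 + ⅔)/3 + 160897)*(-1/652336) = ((⅔)*(5/3) + 160897)*(-1/652336) = (10/9 + 160897)*(-1/652336) = (1448083/9)*(-1/652336) = -1448083/5871024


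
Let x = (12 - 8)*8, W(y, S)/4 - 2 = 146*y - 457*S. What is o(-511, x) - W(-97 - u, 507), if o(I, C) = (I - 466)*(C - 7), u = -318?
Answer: 773299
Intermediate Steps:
W(y, S) = 8 - 1828*S + 584*y (W(y, S) = 8 + 4*(146*y - 457*S) = 8 + 4*(-457*S + 146*y) = 8 + (-1828*S + 584*y) = 8 - 1828*S + 584*y)
x = 32 (x = 4*8 = 32)
o(I, C) = (-466 + I)*(-7 + C)
o(-511, x) - W(-97 - u, 507) = (3262 - 466*32 - 7*(-511) + 32*(-511)) - (8 - 1828*507 + 584*(-97 - 1*(-318))) = (3262 - 14912 + 3577 - 16352) - (8 - 926796 + 584*(-97 + 318)) = -24425 - (8 - 926796 + 584*221) = -24425 - (8 - 926796 + 129064) = -24425 - 1*(-797724) = -24425 + 797724 = 773299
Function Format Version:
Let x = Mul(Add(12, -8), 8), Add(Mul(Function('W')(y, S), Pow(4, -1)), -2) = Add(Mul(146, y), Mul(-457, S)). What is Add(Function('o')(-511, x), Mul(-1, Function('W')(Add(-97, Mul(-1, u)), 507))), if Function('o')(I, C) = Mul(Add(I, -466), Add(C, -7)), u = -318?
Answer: 773299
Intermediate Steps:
Function('W')(y, S) = Add(8, Mul(-1828, S), Mul(584, y)) (Function('W')(y, S) = Add(8, Mul(4, Add(Mul(146, y), Mul(-457, S)))) = Add(8, Mul(4, Add(Mul(-457, S), Mul(146, y)))) = Add(8, Add(Mul(-1828, S), Mul(584, y))) = Add(8, Mul(-1828, S), Mul(584, y)))
x = 32 (x = Mul(4, 8) = 32)
Function('o')(I, C) = Mul(Add(-466, I), Add(-7, C))
Add(Function('o')(-511, x), Mul(-1, Function('W')(Add(-97, Mul(-1, u)), 507))) = Add(Add(3262, Mul(-466, 32), Mul(-7, -511), Mul(32, -511)), Mul(-1, Add(8, Mul(-1828, 507), Mul(584, Add(-97, Mul(-1, -318)))))) = Add(Add(3262, -14912, 3577, -16352), Mul(-1, Add(8, -926796, Mul(584, Add(-97, 318))))) = Add(-24425, Mul(-1, Add(8, -926796, Mul(584, 221)))) = Add(-24425, Mul(-1, Add(8, -926796, 129064))) = Add(-24425, Mul(-1, -797724)) = Add(-24425, 797724) = 773299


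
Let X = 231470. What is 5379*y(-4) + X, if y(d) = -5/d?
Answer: 952775/4 ≈ 2.3819e+5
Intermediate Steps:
5379*y(-4) + X = 5379*(-5/(-4)) + 231470 = 5379*(-5*(-¼)) + 231470 = 5379*(5/4) + 231470 = 26895/4 + 231470 = 952775/4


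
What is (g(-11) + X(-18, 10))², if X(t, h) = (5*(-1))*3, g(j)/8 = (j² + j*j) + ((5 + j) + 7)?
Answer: 3721041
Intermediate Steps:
g(j) = 96 + 8*j + 16*j² (g(j) = 8*((j² + j*j) + ((5 + j) + 7)) = 8*((j² + j²) + (12 + j)) = 8*(2*j² + (12 + j)) = 8*(12 + j + 2*j²) = 96 + 8*j + 16*j²)
X(t, h) = -15 (X(t, h) = -5*3 = -15)
(g(-11) + X(-18, 10))² = ((96 + 8*(-11) + 16*(-11)²) - 15)² = ((96 - 88 + 16*121) - 15)² = ((96 - 88 + 1936) - 15)² = (1944 - 15)² = 1929² = 3721041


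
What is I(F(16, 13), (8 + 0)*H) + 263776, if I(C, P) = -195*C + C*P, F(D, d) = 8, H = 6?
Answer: 262600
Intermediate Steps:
I(F(16, 13), (8 + 0)*H) + 263776 = 8*(-195 + (8 + 0)*6) + 263776 = 8*(-195 + 8*6) + 263776 = 8*(-195 + 48) + 263776 = 8*(-147) + 263776 = -1176 + 263776 = 262600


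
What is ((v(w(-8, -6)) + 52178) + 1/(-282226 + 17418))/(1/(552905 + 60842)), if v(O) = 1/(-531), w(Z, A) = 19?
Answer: 4503004877307509135/140613048 ≈ 3.2024e+10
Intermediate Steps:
v(O) = -1/531
((v(w(-8, -6)) + 52178) + 1/(-282226 + 17418))/(1/(552905 + 60842)) = ((-1/531 + 52178) + 1/(-282226 + 17418))/(1/(552905 + 60842)) = (27706517/531 + 1/(-264808))/(1/613747) = (27706517/531 - 1/264808)/(1/613747) = (7336907353205/140613048)*613747 = 4503004877307509135/140613048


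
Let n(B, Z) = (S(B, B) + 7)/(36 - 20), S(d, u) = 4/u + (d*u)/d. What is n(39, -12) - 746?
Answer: -231853/312 ≈ -743.12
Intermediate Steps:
S(d, u) = u + 4/u (S(d, u) = 4/u + u = u + 4/u)
n(B, Z) = 7/16 + 1/(4*B) + B/16 (n(B, Z) = ((B + 4/B) + 7)/(36 - 20) = (7 + B + 4/B)/16 = (7 + B + 4/B)*(1/16) = 7/16 + 1/(4*B) + B/16)
n(39, -12) - 746 = (1/16)*(4 + 39² + 7*39)/39 - 746 = (1/16)*(1/39)*(4 + 1521 + 273) - 746 = (1/16)*(1/39)*1798 - 746 = 899/312 - 746 = -231853/312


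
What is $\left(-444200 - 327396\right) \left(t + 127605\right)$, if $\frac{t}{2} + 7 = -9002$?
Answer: $-84556890852$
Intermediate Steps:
$t = -18018$ ($t = -14 + 2 \left(-9002\right) = -14 - 18004 = -18018$)
$\left(-444200 - 327396\right) \left(t + 127605\right) = \left(-444200 - 327396\right) \left(-18018 + 127605\right) = \left(-771596\right) 109587 = -84556890852$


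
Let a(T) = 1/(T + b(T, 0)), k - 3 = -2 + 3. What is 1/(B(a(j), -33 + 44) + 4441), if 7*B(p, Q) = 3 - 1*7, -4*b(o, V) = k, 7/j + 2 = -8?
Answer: 7/31083 ≈ 0.00022520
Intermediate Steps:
j = -7/10 (j = 7/(-2 - 8) = 7/(-10) = 7*(-1/10) = -7/10 ≈ -0.70000)
k = 4 (k = 3 + (-2 + 3) = 3 + 1 = 4)
b(o, V) = -1 (b(o, V) = -1/4*4 = -1)
a(T) = 1/(-1 + T) (a(T) = 1/(T - 1) = 1/(-1 + T))
B(p, Q) = -4/7 (B(p, Q) = (3 - 1*7)/7 = (3 - 7)/7 = (1/7)*(-4) = -4/7)
1/(B(a(j), -33 + 44) + 4441) = 1/(-4/7 + 4441) = 1/(31083/7) = 7/31083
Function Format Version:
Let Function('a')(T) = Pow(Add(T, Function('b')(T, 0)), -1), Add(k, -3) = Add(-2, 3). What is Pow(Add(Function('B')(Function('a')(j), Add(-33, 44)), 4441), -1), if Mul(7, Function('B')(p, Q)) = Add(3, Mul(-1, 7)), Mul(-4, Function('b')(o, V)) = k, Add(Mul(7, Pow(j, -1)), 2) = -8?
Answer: Rational(7, 31083) ≈ 0.00022520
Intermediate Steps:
j = Rational(-7, 10) (j = Mul(7, Pow(Add(-2, -8), -1)) = Mul(7, Pow(-10, -1)) = Mul(7, Rational(-1, 10)) = Rational(-7, 10) ≈ -0.70000)
k = 4 (k = Add(3, Add(-2, 3)) = Add(3, 1) = 4)
Function('b')(o, V) = -1 (Function('b')(o, V) = Mul(Rational(-1, 4), 4) = -1)
Function('a')(T) = Pow(Add(-1, T), -1) (Function('a')(T) = Pow(Add(T, -1), -1) = Pow(Add(-1, T), -1))
Function('B')(p, Q) = Rational(-4, 7) (Function('B')(p, Q) = Mul(Rational(1, 7), Add(3, Mul(-1, 7))) = Mul(Rational(1, 7), Add(3, -7)) = Mul(Rational(1, 7), -4) = Rational(-4, 7))
Pow(Add(Function('B')(Function('a')(j), Add(-33, 44)), 4441), -1) = Pow(Add(Rational(-4, 7), 4441), -1) = Pow(Rational(31083, 7), -1) = Rational(7, 31083)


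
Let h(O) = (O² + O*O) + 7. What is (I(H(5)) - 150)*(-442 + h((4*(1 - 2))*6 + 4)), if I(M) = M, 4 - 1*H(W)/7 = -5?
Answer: -31755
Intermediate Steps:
H(W) = 63 (H(W) = 28 - 7*(-5) = 28 + 35 = 63)
h(O) = 7 + 2*O² (h(O) = (O² + O²) + 7 = 2*O² + 7 = 7 + 2*O²)
(I(H(5)) - 150)*(-442 + h((4*(1 - 2))*6 + 4)) = (63 - 150)*(-442 + (7 + 2*((4*(1 - 2))*6 + 4)²)) = -87*(-442 + (7 + 2*((4*(-1))*6 + 4)²)) = -87*(-442 + (7 + 2*(-4*6 + 4)²)) = -87*(-442 + (7 + 2*(-24 + 4)²)) = -87*(-442 + (7 + 2*(-20)²)) = -87*(-442 + (7 + 2*400)) = -87*(-442 + (7 + 800)) = -87*(-442 + 807) = -87*365 = -31755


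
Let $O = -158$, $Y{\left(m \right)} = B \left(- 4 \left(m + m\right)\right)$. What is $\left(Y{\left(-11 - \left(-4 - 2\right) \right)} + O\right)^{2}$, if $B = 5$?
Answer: $1764$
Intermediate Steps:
$Y{\left(m \right)} = - 40 m$ ($Y{\left(m \right)} = 5 \left(- 4 \left(m + m\right)\right) = 5 \left(- 4 \cdot 2 m\right) = 5 \left(- 8 m\right) = - 40 m$)
$\left(Y{\left(-11 - \left(-4 - 2\right) \right)} + O\right)^{2} = \left(- 40 \left(-11 - \left(-4 - 2\right)\right) - 158\right)^{2} = \left(- 40 \left(-11 - -6\right) - 158\right)^{2} = \left(- 40 \left(-11 + 6\right) - 158\right)^{2} = \left(\left(-40\right) \left(-5\right) - 158\right)^{2} = \left(200 - 158\right)^{2} = 42^{2} = 1764$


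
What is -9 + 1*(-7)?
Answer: -16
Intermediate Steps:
-9 + 1*(-7) = -9 - 7 = -16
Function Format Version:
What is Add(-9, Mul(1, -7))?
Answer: -16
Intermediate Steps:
Add(-9, Mul(1, -7)) = Add(-9, -7) = -16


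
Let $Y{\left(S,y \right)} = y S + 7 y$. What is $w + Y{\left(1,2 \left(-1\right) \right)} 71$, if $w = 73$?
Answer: $-1063$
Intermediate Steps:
$Y{\left(S,y \right)} = 7 y + S y$ ($Y{\left(S,y \right)} = S y + 7 y = 7 y + S y$)
$w + Y{\left(1,2 \left(-1\right) \right)} 71 = 73 + 2 \left(-1\right) \left(7 + 1\right) 71 = 73 + \left(-2\right) 8 \cdot 71 = 73 - 1136 = -1063$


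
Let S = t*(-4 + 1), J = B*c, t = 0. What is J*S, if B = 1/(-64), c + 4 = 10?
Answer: 0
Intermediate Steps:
c = 6 (c = -4 + 10 = 6)
B = -1/64 ≈ -0.015625
J = -3/32 (J = -1/64*6 = -3/32 ≈ -0.093750)
S = 0 (S = 0*(-4 + 1) = 0*(-3) = 0)
J*S = -3/32*0 = 0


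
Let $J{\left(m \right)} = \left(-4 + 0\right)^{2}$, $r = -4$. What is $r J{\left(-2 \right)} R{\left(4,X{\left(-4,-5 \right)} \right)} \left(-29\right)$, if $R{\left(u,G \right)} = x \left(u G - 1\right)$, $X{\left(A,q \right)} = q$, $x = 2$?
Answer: $-77952$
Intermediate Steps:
$R{\left(u,G \right)} = -2 + 2 G u$ ($R{\left(u,G \right)} = 2 \left(u G - 1\right) = 2 \left(G u - 1\right) = 2 \left(-1 + G u\right) = -2 + 2 G u$)
$J{\left(m \right)} = 16$ ($J{\left(m \right)} = \left(-4\right)^{2} = 16$)
$r J{\left(-2 \right)} R{\left(4,X{\left(-4,-5 \right)} \right)} \left(-29\right) = \left(-4\right) 16 \left(-2 + 2 \left(-5\right) 4\right) \left(-29\right) = - 64 \left(-2 - 40\right) \left(-29\right) = \left(-64\right) \left(-42\right) \left(-29\right) = 2688 \left(-29\right) = -77952$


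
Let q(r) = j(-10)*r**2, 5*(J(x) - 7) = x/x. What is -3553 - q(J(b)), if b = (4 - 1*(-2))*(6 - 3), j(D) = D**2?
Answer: -8737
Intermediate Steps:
b = 18 (b = (4 + 2)*3 = 6*3 = 18)
J(x) = 36/5 (J(x) = 7 + (x/x)/5 = 7 + (1/5)*1 = 7 + 1/5 = 36/5)
q(r) = 100*r**2 (q(r) = (-10)**2*r**2 = 100*r**2)
-3553 - q(J(b)) = -3553 - 100*(36/5)**2 = -3553 - 100*1296/25 = -3553 - 1*5184 = -3553 - 5184 = -8737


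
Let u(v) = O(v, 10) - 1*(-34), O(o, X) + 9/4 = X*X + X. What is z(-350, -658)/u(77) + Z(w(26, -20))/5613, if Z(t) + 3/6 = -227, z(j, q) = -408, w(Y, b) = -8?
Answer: -2064313/707238 ≈ -2.9188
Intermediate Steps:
O(o, X) = -9/4 + X + X**2 (O(o, X) = -9/4 + (X*X + X) = -9/4 + (X**2 + X) = -9/4 + (X + X**2) = -9/4 + X + X**2)
Z(t) = -455/2 (Z(t) = -1/2 - 227 = -455/2)
u(v) = 567/4 (u(v) = (-9/4 + 10 + 10**2) - 1*(-34) = (-9/4 + 10 + 100) + 34 = 431/4 + 34 = 567/4)
z(-350, -658)/u(77) + Z(w(26, -20))/5613 = -408/567/4 - 455/2/5613 = -408*4/567 - 455/2*1/5613 = -544/189 - 455/11226 = -2064313/707238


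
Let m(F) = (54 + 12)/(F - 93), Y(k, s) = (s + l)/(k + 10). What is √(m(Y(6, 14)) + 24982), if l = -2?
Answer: √377941854/123 ≈ 158.05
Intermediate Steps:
Y(k, s) = (-2 + s)/(10 + k) (Y(k, s) = (s - 2)/(k + 10) = (-2 + s)/(10 + k))
m(F) = 66/(-93 + F)
√(m(Y(6, 14)) + 24982) = √(66/(-93 + (-2 + 14)/(10 + 6)) + 24982) = √(66/(-93 + 12/16) + 24982) = √(66/(-93 + (1/16)*12) + 24982) = √(66/(-93 + ¾) + 24982) = √(66/(-369/4) + 24982) = √(66*(-4/369) + 24982) = √(-88/123 + 24982) = √(3072698/123) = √377941854/123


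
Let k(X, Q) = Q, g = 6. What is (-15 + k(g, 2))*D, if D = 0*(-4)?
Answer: 0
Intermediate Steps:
D = 0
(-15 + k(g, 2))*D = (-15 + 2)*0 = -13*0 = 0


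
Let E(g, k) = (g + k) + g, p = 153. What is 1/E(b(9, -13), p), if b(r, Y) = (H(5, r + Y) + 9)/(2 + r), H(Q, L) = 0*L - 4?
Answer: 11/1693 ≈ 0.0064973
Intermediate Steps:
H(Q, L) = -4 (H(Q, L) = 0 - 4 = -4)
b(r, Y) = 5/(2 + r) (b(r, Y) = (-4 + 9)/(2 + r) = 5/(2 + r))
E(g, k) = k + 2*g
1/E(b(9, -13), p) = 1/(153 + 2*(5/(2 + 9))) = 1/(153 + 2*(5/11)) = 1/(153 + 10/11) = 1/(1693/11) = 11/1693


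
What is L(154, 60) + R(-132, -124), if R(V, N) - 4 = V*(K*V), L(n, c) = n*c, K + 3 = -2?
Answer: -77876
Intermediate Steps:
K = -5 (K = -3 - 2 = -5)
L(n, c) = c*n
R(V, N) = 4 - 5*V² (R(V, N) = 4 + V*(-5*V) = 4 - 5*V²)
L(154, 60) + R(-132, -124) = 60*154 + (4 - 5*(-132)²) = 9240 + (4 - 5*17424) = 9240 + (4 - 87120) = 9240 - 87116 = -77876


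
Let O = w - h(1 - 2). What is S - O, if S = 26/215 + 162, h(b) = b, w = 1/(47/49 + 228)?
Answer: 388626844/2412085 ≈ 161.12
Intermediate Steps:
w = 49/11219 (w = 1/(47*(1/49) + 228) = 1/(47/49 + 228) = 1/(11219/49) = 49/11219 ≈ 0.0043676)
S = 34856/215 (S = 26*(1/215) + 162 = 26/215 + 162 = 34856/215 ≈ 162.12)
O = 11268/11219 (O = 49/11219 - (1 - 2) = 49/11219 - 1*(-1) = 49/11219 + 1 = 11268/11219 ≈ 1.0044)
S - O = 34856/215 - 1*11268/11219 = 34856/215 - 11268/11219 = 388626844/2412085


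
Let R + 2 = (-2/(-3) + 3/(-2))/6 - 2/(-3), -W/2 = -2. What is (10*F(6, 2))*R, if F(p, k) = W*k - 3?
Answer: -1325/18 ≈ -73.611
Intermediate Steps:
W = 4 (W = -2*(-2) = 4)
F(p, k) = -3 + 4*k (F(p, k) = 4*k - 3 = -3 + 4*k)
R = -53/36 (R = -2 + ((-2/(-3) + 3/(-2))/6 - 2/(-3)) = -2 + ((-2*(-⅓) + 3*(-½))*(⅙) - 2*(-⅓)) = -2 + ((⅔ - 3/2)*(⅙) + ⅔) = -2 + (-⅚*⅙ + ⅔) = -2 + (-5/36 + ⅔) = -2 + 19/36 = -53/36 ≈ -1.4722)
(10*F(6, 2))*R = (10*(-3 + 4*2))*(-53/36) = (10*(-3 + 8))*(-53/36) = (10*5)*(-53/36) = 50*(-53/36) = -1325/18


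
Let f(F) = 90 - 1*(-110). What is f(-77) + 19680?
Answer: 19880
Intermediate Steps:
f(F) = 200 (f(F) = 90 + 110 = 200)
f(-77) + 19680 = 200 + 19680 = 19880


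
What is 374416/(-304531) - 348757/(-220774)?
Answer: 23545999983/67232526994 ≈ 0.35022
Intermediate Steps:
374416/(-304531) - 348757/(-220774) = 374416*(-1/304531) - 348757*(-1/220774) = -374416/304531 + 348757/220774 = 23545999983/67232526994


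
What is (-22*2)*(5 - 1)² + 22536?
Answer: 21832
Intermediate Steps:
(-22*2)*(5 - 1)² + 22536 = -44*4² + 22536 = -44*16 + 22536 = -704 + 22536 = 21832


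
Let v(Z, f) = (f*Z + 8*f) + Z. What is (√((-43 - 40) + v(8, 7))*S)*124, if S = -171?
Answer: -21204*√37 ≈ -1.2898e+5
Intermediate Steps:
v(Z, f) = Z + 8*f + Z*f (v(Z, f) = (Z*f + 8*f) + Z = (8*f + Z*f) + Z = Z + 8*f + Z*f)
(√((-43 - 40) + v(8, 7))*S)*124 = (√((-43 - 40) + (8 + 8*7 + 8*7))*(-171))*124 = (√(-83 + (8 + 56 + 56))*(-171))*124 = (√(-83 + 120)*(-171))*124 = (√37*(-171))*124 = -171*√37*124 = -21204*√37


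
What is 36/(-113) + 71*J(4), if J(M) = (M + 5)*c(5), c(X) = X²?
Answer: 1805139/113 ≈ 15975.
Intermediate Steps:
J(M) = 125 + 25*M (J(M) = (M + 5)*5² = (5 + M)*25 = 125 + 25*M)
36/(-113) + 71*J(4) = 36/(-113) + 71*(125 + 25*4) = 36*(-1/113) + 71*(125 + 100) = -36/113 + 71*225 = -36/113 + 15975 = 1805139/113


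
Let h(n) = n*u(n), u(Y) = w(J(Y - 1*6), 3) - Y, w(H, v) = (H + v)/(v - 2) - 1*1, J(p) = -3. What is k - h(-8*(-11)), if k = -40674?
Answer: -32842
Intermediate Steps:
w(H, v) = -1 + (H + v)/(-2 + v) (w(H, v) = (H + v)/(-2 + v) - 1 = -1 + (H + v)/(-2 + v))
u(Y) = -1 - Y (u(Y) = (2 - 3)/(-2 + 3) - Y = -1/1 - Y = 1*(-1) - Y = -1 - Y)
h(n) = n*(-1 - n)
k - h(-8*(-11)) = -40674 - (-1)*(-8*(-11))*(1 - 8*(-11)) = -40674 - (-1)*88*(1 + 88) = -40674 - (-1)*88*89 = -40674 - 1*(-7832) = -40674 + 7832 = -32842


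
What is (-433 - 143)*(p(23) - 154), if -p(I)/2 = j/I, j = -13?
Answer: 2025216/23 ≈ 88053.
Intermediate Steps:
p(I) = 26/I (p(I) = -(-26)/I = 26/I)
(-433 - 143)*(p(23) - 154) = (-433 - 143)*(26/23 - 154) = -576*(26*(1/23) - 154) = -576*(26/23 - 154) = -576*(-3516/23) = 2025216/23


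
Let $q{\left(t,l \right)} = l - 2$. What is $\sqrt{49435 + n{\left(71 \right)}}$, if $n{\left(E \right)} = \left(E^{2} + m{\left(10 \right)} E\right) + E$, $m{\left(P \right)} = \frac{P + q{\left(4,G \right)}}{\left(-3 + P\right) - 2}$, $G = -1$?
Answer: $\frac{4 \sqrt{85385}}{5} \approx 233.77$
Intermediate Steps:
$q{\left(t,l \right)} = -2 + l$ ($q{\left(t,l \right)} = l - 2 = -2 + l$)
$m{\left(P \right)} = \frac{-3 + P}{-5 + P}$ ($m{\left(P \right)} = \frac{P - 3}{\left(-3 + P\right) - 2} = \frac{P - 3}{-5 + P} = \frac{-3 + P}{-5 + P}$)
$n{\left(E \right)} = E^{2} + \frac{12 E}{5}$ ($n{\left(E \right)} = \left(E^{2} + \frac{-3 + 10}{-5 + 10} E\right) + E = \left(E^{2} + \frac{1}{5} \cdot 7 E\right) + E = \left(E^{2} + \frac{7 E}{5}\right) + E = E^{2} + \frac{12 E}{5}$)
$\sqrt{49435 + n{\left(71 \right)}} = \sqrt{49435 + \frac{1}{5} \cdot 71 \left(12 + 5 \cdot 71\right)} = \sqrt{49435 + \frac{1}{5} \cdot 71 \left(12 + 355\right)} = \sqrt{49435 + \frac{1}{5} \cdot 71 \cdot 367} = \sqrt{49435 + \frac{26057}{5}} = \sqrt{\frac{273232}{5}} = \frac{4 \sqrt{85385}}{5}$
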